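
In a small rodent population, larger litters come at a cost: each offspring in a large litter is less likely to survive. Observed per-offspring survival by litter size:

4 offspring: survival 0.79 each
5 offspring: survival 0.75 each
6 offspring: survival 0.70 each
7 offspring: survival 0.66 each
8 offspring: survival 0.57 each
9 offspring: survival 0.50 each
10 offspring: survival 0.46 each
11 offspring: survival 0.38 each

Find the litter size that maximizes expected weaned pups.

7

Expected weaned pups = c × s(c):
  c=4: 4 × 0.79 = 3.160
  c=5: 5 × 0.75 = 3.750
  c=6: 6 × 0.70 = 4.200
  c=7: 7 × 0.66 = 4.620
  c=8: 8 × 0.57 = 4.560
  c=9: 9 × 0.50 = 4.500
  c=10: 10 × 0.46 = 4.600
  c=11: 11 × 0.38 = 4.180
Maximum at c = 7 (4.620 weaned pups).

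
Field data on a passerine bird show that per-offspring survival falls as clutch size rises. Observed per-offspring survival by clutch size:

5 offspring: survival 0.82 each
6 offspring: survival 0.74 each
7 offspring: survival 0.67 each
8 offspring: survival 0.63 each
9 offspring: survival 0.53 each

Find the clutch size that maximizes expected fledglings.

Expected fledglings = c × s(c):
  c=5: 5 × 0.82 = 4.100
  c=6: 6 × 0.74 = 4.440
  c=7: 7 × 0.67 = 4.690
  c=8: 8 × 0.63 = 5.040
  c=9: 9 × 0.53 = 4.770
Maximum at c = 8 (5.040 fledglings).

8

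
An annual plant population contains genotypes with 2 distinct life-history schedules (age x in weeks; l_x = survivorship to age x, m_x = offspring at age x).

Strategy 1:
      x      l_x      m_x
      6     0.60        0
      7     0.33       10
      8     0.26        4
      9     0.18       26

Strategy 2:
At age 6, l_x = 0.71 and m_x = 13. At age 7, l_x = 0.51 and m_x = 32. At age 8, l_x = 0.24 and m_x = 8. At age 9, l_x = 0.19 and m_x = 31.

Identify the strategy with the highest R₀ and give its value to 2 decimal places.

Strategy 1: R₀ = 0.60×0 + 0.33×10 + 0.26×4 + 0.18×26 = 9.0200
Strategy 2: R₀ = 0.71×13 + 0.51×32 + 0.24×8 + 0.19×31 = 33.3600
Highest R₀: strategy 2 with 33.3600.

33.36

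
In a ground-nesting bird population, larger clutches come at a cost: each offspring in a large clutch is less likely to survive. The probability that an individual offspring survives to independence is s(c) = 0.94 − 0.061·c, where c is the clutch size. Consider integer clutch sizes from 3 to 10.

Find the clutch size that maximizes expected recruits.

Expected recruits = c × s(c):
  c=3: 3 × 0.757 = 2.271
  c=4: 4 × 0.696 = 2.784
  c=5: 5 × 0.635 = 3.175
  c=6: 6 × 0.574 = 3.444
  c=7: 7 × 0.513 = 3.591
  c=8: 8 × 0.452 = 3.616
  c=9: 9 × 0.391 = 3.519
  c=10: 10 × 0.330 = 3.300
Maximum at c = 8 (3.616 recruits).

8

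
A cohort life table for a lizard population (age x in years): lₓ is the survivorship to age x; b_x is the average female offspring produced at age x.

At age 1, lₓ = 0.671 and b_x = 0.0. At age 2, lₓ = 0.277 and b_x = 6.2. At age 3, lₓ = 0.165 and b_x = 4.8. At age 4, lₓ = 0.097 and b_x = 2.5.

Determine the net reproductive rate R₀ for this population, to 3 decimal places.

R₀ = Σ lₓ b_x:
  age 1: 0.671 × 0.0 = 0.0000
  age 2: 0.277 × 6.2 = 1.7174
  age 3: 0.165 × 4.8 = 0.7920
  age 4: 0.097 × 2.5 = 0.2425
R₀ = 0.0000 + 1.7174 + 0.7920 + 0.2425 = 2.7519

2.752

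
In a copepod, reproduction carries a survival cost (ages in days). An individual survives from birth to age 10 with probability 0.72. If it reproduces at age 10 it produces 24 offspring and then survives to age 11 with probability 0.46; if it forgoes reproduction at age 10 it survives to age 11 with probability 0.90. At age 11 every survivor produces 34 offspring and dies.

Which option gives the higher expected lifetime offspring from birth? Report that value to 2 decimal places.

breed at age 10: R₀ = 0.72 × (24 + 0.46 × 34) = 0.72 × 39.6400 = 28.5408
delay to age 11: R₀ = 0.72 × (0.90 × 34) = 0.72 × 30.6000 = 22.0320
Higher: breed at age 10 (28.5408).

28.54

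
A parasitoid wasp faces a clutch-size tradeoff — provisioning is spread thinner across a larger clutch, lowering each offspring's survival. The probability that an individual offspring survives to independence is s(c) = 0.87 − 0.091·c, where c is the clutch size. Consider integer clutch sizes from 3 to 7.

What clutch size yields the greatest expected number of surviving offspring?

Expected surviving offspring = c × s(c):
  c=3: 3 × 0.597 = 1.791
  c=4: 4 × 0.506 = 2.024
  c=5: 5 × 0.415 = 2.075
  c=6: 6 × 0.324 = 1.944
  c=7: 7 × 0.233 = 1.631
Maximum at c = 5 (2.075 surviving offspring).

5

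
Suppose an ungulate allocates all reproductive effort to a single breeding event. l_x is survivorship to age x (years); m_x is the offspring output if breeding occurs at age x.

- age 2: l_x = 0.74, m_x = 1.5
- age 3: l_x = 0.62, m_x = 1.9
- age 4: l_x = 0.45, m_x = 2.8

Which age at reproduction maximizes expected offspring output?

Expected offspring if breeding at age x = l_x × m_x:
  age 2: 0.74 × 1.5 = 1.110
  age 3: 0.62 × 1.9 = 1.178
  age 4: 0.45 × 2.8 = 1.260
Maximum at age 4 (1.260).

4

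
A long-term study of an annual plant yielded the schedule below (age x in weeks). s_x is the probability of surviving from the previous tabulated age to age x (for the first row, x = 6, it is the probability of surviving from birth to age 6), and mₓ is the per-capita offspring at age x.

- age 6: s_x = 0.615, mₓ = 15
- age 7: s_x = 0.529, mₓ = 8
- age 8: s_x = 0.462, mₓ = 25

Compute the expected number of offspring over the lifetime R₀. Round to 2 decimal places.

Survivorship from birth: l_x = s_6·s_7·…·s_x.
  l_6 = 0.61500
  l_7 = 0.32533
  l_8 = 0.15030
R₀ = Σ l_x mₓ:
  age 6: 0.61500 × 15 = 9.2250
  age 7: 0.32533 × 8 = 2.6026
  age 8: 0.15030 × 25 = 3.7575
R₀ = 9.2250 + 2.6026 + 3.7575 = 15.5851

15.59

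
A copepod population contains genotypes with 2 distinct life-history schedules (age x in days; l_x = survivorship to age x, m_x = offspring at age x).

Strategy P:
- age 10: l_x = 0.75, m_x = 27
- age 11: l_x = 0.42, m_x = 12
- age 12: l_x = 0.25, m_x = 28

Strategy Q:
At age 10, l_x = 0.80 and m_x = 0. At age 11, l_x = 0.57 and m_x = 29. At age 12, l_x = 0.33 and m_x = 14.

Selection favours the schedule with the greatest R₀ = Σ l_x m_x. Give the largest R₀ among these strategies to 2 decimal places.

Strategy P: R₀ = 0.75×27 + 0.42×12 + 0.25×28 = 32.2900
Strategy Q: R₀ = 0.80×0 + 0.57×29 + 0.33×14 = 21.1500
Highest R₀: strategy P with 32.2900.

32.29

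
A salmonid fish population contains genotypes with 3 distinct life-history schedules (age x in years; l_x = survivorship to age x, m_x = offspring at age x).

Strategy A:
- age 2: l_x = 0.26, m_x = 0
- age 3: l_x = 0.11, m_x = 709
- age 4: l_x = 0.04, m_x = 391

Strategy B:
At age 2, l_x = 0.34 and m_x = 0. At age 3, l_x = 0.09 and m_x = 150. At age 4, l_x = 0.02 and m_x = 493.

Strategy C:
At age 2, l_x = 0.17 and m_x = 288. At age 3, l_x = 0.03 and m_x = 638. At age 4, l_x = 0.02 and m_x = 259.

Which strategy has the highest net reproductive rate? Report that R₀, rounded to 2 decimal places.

93.63

Strategy A: R₀ = 0.26×0 + 0.11×709 + 0.04×391 = 93.6300
Strategy B: R₀ = 0.34×0 + 0.09×150 + 0.02×493 = 23.3600
Strategy C: R₀ = 0.17×288 + 0.03×638 + 0.02×259 = 73.2800
Highest R₀: strategy A with 93.6300.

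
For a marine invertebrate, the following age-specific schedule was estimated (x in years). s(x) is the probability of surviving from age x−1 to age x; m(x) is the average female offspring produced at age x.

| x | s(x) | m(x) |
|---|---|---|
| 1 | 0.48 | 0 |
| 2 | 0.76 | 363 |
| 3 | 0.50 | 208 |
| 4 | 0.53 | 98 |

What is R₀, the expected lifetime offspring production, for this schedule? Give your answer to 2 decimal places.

Survivorship from birth: l_x = s_1·s_2·…·s_x.
  l_1 = 0.48000
  l_2 = 0.36480
  l_3 = 0.18240
  l_4 = 0.09667
R₀ = Σ l_x m(x):
  age 1: 0.48000 × 0 = 0.0000
  age 2: 0.36480 × 363 = 132.4224
  age 3: 0.18240 × 208 = 37.9392
  age 4: 0.09667 × 98 = 9.4737
R₀ = 0.0000 + 132.4224 + 37.9392 + 9.4737 = 179.8353

179.84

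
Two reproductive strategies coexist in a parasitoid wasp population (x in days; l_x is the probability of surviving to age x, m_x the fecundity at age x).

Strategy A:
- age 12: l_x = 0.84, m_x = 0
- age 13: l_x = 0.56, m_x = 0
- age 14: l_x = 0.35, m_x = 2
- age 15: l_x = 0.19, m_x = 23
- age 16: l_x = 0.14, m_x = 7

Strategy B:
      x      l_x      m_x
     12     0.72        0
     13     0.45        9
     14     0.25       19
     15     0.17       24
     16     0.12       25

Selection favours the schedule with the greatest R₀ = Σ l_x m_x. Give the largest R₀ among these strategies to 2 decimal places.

Strategy A: R₀ = 0.84×0 + 0.56×0 + 0.35×2 + 0.19×23 + 0.14×7 = 6.0500
Strategy B: R₀ = 0.72×0 + 0.45×9 + 0.25×19 + 0.17×24 + 0.12×25 = 15.8800
Highest R₀: strategy B with 15.8800.

15.88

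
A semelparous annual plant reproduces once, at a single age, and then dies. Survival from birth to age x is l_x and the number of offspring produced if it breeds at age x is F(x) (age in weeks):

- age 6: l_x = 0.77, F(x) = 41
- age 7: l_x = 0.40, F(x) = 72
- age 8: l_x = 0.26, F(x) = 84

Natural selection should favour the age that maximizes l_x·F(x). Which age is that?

Expected offspring if breeding at age x = l_x × F(x):
  age 6: 0.77 × 41 = 31.570
  age 7: 0.40 × 72 = 28.800
  age 8: 0.26 × 84 = 21.840
Maximum at age 6 (31.570).

6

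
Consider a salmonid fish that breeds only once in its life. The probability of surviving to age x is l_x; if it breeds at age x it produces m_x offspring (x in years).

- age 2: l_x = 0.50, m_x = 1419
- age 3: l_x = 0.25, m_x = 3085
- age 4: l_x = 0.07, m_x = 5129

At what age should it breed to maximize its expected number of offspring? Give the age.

3

Expected offspring if breeding at age x = l_x × m_x:
  age 2: 0.50 × 1419 = 709.500
  age 3: 0.25 × 3085 = 771.250
  age 4: 0.07 × 5129 = 359.030
Maximum at age 3 (771.250).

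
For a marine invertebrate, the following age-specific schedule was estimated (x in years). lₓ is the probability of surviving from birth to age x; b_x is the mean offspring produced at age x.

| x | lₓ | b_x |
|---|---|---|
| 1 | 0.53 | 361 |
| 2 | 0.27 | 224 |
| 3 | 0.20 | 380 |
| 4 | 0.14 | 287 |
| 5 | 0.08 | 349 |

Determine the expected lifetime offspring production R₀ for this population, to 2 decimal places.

395.91

R₀ = Σ lₓ b_x:
  age 1: 0.53 × 361 = 191.3300
  age 2: 0.27 × 224 = 60.4800
  age 3: 0.20 × 380 = 76.0000
  age 4: 0.14 × 287 = 40.1800
  age 5: 0.08 × 349 = 27.9200
R₀ = 191.3300 + 60.4800 + 76.0000 + 40.1800 + 27.9200 = 395.9100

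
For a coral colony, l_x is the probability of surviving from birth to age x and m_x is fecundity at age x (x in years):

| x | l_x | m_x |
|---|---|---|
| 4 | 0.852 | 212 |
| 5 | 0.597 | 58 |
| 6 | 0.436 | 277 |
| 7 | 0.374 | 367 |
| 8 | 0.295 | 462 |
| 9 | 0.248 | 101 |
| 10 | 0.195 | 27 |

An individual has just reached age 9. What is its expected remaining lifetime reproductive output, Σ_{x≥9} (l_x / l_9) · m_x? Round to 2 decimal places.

122.23

l_9 = 0.248. Conditional survival from age 9 to x is l_x / l_9.
  x=9: (0.248/0.248) × 101 = 101.0000
  x=10: (0.195/0.248) × 27 = 21.2298
Sum = 101.0000 + 21.2298 = 122.2298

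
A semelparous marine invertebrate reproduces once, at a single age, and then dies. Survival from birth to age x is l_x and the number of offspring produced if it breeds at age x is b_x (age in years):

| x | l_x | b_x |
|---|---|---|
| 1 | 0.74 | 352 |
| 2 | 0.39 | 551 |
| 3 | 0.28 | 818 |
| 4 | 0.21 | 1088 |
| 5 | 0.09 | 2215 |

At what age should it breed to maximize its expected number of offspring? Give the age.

1

Expected offspring if breeding at age x = l_x × b_x:
  age 1: 0.74 × 352 = 260.480
  age 2: 0.39 × 551 = 214.890
  age 3: 0.28 × 818 = 229.040
  age 4: 0.21 × 1088 = 228.480
  age 5: 0.09 × 2215 = 199.350
Maximum at age 1 (260.480).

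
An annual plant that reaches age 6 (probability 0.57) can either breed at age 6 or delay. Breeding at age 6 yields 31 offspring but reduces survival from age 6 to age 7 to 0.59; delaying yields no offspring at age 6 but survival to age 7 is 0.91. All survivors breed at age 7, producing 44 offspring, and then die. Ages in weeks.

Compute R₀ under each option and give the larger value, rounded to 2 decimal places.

breed at age 6: R₀ = 0.57 × (31 + 0.59 × 44) = 0.57 × 56.9600 = 32.4672
delay to age 7: R₀ = 0.57 × (0.91 × 44) = 0.57 × 40.0400 = 22.8228
Higher: breed at age 6 (32.4672).

32.47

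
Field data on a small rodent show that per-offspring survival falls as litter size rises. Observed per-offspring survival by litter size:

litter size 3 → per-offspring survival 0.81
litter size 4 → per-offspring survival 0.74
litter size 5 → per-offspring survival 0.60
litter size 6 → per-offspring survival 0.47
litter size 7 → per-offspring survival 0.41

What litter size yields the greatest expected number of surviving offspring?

Expected surviving offspring = c × s(c):
  c=3: 3 × 0.81 = 2.430
  c=4: 4 × 0.74 = 2.960
  c=5: 5 × 0.60 = 3.000
  c=6: 6 × 0.47 = 2.820
  c=7: 7 × 0.41 = 2.870
Maximum at c = 5 (3.000 surviving offspring).

5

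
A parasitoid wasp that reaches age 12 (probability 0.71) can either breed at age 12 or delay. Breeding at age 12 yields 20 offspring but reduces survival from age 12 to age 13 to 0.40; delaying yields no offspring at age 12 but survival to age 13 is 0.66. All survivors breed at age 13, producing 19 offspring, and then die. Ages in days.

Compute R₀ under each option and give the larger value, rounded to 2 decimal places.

breed at age 12: R₀ = 0.71 × (20 + 0.40 × 19) = 0.71 × 27.6000 = 19.5960
delay to age 13: R₀ = 0.71 × (0.66 × 19) = 0.71 × 12.5400 = 8.9034
Higher: breed at age 12 (19.5960).

19.60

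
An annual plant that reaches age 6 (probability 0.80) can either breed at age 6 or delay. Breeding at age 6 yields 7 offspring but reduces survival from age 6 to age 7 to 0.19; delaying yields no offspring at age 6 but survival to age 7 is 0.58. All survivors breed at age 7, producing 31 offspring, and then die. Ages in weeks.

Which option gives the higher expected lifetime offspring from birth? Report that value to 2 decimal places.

breed at age 6: R₀ = 0.80 × (7 + 0.19 × 31) = 0.80 × 12.8900 = 10.3120
delay to age 7: R₀ = 0.80 × (0.58 × 31) = 0.80 × 17.9800 = 14.3840
Higher: delay to age 7 (14.3840).

14.38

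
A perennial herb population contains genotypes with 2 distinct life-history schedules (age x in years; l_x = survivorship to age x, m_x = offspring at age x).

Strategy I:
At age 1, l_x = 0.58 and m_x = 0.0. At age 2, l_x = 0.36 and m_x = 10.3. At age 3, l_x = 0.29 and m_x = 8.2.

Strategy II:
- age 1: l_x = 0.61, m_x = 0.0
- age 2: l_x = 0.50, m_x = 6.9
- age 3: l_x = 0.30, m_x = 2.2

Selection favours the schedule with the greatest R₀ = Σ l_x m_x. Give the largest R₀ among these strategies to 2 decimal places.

Strategy I: R₀ = 0.58×0.0 + 0.36×10.3 + 0.29×8.2 = 6.0860
Strategy II: R₀ = 0.61×0.0 + 0.50×6.9 + 0.30×2.2 = 4.1100
Highest R₀: strategy I with 6.0860.

6.09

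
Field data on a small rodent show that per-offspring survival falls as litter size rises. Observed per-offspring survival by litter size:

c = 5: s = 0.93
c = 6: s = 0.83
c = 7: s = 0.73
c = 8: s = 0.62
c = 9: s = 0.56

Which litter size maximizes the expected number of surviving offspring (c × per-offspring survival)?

Expected surviving offspring = c × s(c):
  c=5: 5 × 0.93 = 4.650
  c=6: 6 × 0.83 = 4.980
  c=7: 7 × 0.73 = 5.110
  c=8: 8 × 0.62 = 4.960
  c=9: 9 × 0.56 = 5.040
Maximum at c = 7 (5.110 surviving offspring).

7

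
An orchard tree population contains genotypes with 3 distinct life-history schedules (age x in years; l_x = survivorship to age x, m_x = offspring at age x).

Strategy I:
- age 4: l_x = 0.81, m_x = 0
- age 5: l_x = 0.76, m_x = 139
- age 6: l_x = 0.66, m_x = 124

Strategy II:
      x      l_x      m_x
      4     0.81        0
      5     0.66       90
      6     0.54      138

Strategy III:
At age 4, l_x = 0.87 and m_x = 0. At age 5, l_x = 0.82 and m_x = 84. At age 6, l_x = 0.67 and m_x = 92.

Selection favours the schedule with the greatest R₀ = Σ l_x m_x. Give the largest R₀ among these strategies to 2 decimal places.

187.48

Strategy I: R₀ = 0.81×0 + 0.76×139 + 0.66×124 = 187.4800
Strategy II: R₀ = 0.81×0 + 0.66×90 + 0.54×138 = 133.9200
Strategy III: R₀ = 0.87×0 + 0.82×84 + 0.67×92 = 130.5200
Highest R₀: strategy I with 187.4800.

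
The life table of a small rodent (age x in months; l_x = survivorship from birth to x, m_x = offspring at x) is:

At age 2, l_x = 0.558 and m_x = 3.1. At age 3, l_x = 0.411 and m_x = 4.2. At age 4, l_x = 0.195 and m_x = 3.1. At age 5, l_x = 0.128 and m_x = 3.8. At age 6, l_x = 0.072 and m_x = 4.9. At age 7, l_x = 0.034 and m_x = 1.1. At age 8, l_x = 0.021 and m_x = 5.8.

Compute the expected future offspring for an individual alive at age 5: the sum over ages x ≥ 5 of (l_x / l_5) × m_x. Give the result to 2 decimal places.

l_5 = 0.128. Conditional survival from age 5 to x is l_x / l_5.
  x=5: (0.128/0.128) × 3.8 = 3.8000
  x=6: (0.072/0.128) × 4.9 = 2.7563
  x=7: (0.034/0.128) × 1.1 = 0.2922
  x=8: (0.021/0.128) × 5.8 = 0.9516
Sum = 3.8000 + 2.7563 + 0.2922 + 0.9516 = 7.8000

7.80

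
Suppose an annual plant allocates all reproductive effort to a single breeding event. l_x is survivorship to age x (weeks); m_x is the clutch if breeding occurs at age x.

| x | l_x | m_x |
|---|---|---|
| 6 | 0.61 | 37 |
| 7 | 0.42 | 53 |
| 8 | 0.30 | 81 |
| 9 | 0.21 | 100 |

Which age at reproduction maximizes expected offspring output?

Expected offspring if breeding at age x = l_x × m_x:
  age 6: 0.61 × 37 = 22.570
  age 7: 0.42 × 53 = 22.260
  age 8: 0.30 × 81 = 24.300
  age 9: 0.21 × 100 = 21.000
Maximum at age 8 (24.300).

8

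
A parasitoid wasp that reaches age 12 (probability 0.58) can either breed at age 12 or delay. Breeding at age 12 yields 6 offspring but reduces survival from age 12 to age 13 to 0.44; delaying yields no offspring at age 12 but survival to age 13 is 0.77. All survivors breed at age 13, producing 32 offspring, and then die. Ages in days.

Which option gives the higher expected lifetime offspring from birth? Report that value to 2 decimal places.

14.29

breed at age 12: R₀ = 0.58 × (6 + 0.44 × 32) = 0.58 × 20.0800 = 11.6464
delay to age 13: R₀ = 0.58 × (0.77 × 32) = 0.58 × 24.6400 = 14.2912
Higher: delay to age 13 (14.2912).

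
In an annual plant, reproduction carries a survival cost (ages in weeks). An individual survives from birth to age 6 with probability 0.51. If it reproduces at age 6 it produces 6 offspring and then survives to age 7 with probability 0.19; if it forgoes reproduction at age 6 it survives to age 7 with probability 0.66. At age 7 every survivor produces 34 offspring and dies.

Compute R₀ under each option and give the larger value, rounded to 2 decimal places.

11.44

breed at age 6: R₀ = 0.51 × (6 + 0.19 × 34) = 0.51 × 12.4600 = 6.3546
delay to age 7: R₀ = 0.51 × (0.66 × 34) = 0.51 × 22.4400 = 11.4444
Higher: delay to age 7 (11.4444).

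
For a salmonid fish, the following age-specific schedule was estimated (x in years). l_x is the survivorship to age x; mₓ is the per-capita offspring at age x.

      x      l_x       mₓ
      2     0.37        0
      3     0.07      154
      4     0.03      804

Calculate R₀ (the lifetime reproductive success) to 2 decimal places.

34.90

R₀ = Σ l_x mₓ:
  age 2: 0.37 × 0 = 0.0000
  age 3: 0.07 × 154 = 10.7800
  age 4: 0.03 × 804 = 24.1200
R₀ = 0.0000 + 10.7800 + 24.1200 = 34.9000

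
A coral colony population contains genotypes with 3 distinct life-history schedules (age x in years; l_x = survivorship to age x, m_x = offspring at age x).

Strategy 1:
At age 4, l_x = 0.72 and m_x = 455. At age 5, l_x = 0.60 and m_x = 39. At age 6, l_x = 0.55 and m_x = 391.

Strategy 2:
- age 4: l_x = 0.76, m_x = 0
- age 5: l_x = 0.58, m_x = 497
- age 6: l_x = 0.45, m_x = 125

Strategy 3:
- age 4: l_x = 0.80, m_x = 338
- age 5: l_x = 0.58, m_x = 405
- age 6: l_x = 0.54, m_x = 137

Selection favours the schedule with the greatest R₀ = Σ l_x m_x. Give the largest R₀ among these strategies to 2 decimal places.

579.28

Strategy 1: R₀ = 0.72×455 + 0.60×39 + 0.55×391 = 566.0500
Strategy 2: R₀ = 0.76×0 + 0.58×497 + 0.45×125 = 344.5100
Strategy 3: R₀ = 0.80×338 + 0.58×405 + 0.54×137 = 579.2800
Highest R₀: strategy 3 with 579.2800.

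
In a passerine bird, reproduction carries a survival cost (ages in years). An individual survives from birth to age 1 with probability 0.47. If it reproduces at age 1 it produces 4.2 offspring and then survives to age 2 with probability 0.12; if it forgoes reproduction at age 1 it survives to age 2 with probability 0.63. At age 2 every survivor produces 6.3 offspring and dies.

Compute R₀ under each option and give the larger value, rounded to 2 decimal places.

breed at age 1: R₀ = 0.47 × (4.2 + 0.12 × 6.3) = 0.47 × 4.9560 = 2.3293
delay to age 2: R₀ = 0.47 × (0.63 × 6.3) = 0.47 × 3.9690 = 1.8654
Higher: breed at age 1 (2.3293).

2.33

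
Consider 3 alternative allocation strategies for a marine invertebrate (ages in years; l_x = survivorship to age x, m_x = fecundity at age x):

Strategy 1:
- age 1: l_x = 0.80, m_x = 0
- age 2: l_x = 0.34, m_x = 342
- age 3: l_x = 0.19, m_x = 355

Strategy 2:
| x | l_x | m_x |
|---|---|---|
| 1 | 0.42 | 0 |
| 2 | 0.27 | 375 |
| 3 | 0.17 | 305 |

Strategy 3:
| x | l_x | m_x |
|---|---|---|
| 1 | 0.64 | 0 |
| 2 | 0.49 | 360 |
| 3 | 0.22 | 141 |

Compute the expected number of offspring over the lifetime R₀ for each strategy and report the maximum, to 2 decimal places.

Strategy 1: R₀ = 0.80×0 + 0.34×342 + 0.19×355 = 183.7300
Strategy 2: R₀ = 0.42×0 + 0.27×375 + 0.17×305 = 153.1000
Strategy 3: R₀ = 0.64×0 + 0.49×360 + 0.22×141 = 207.4200
Highest R₀: strategy 3 with 207.4200.

207.42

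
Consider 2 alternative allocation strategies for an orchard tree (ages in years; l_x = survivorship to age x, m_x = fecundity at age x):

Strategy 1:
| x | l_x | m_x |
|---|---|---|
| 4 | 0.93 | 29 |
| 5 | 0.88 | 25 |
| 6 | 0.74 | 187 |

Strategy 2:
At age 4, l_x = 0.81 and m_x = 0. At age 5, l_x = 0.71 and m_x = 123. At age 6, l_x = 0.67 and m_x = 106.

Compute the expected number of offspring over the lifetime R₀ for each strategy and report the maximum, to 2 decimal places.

Strategy 1: R₀ = 0.93×29 + 0.88×25 + 0.74×187 = 187.3500
Strategy 2: R₀ = 0.81×0 + 0.71×123 + 0.67×106 = 158.3500
Highest R₀: strategy 1 with 187.3500.

187.35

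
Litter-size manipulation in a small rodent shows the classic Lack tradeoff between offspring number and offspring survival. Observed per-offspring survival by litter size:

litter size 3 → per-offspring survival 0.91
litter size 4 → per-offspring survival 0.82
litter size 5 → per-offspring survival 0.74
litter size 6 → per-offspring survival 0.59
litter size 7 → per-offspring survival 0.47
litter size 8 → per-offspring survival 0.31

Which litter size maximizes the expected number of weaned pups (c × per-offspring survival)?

Expected weaned pups = c × s(c):
  c=3: 3 × 0.91 = 2.730
  c=4: 4 × 0.82 = 3.280
  c=5: 5 × 0.74 = 3.700
  c=6: 6 × 0.59 = 3.540
  c=7: 7 × 0.47 = 3.290
  c=8: 8 × 0.31 = 2.480
Maximum at c = 5 (3.700 weaned pups).

5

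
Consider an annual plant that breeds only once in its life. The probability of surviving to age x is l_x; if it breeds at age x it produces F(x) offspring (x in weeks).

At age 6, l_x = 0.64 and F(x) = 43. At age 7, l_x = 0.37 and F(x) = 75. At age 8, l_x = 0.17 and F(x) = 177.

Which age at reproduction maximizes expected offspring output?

8

Expected offspring if breeding at age x = l_x × F(x):
  age 6: 0.64 × 43 = 27.520
  age 7: 0.37 × 75 = 27.750
  age 8: 0.17 × 177 = 30.090
Maximum at age 8 (30.090).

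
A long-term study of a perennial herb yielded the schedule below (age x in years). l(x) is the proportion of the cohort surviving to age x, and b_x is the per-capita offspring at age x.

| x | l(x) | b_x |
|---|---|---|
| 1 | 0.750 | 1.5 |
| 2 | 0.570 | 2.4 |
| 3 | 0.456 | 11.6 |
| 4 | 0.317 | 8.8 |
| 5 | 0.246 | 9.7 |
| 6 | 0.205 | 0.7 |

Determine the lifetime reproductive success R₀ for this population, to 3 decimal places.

R₀ = Σ l(x) b_x:
  age 1: 0.750 × 1.5 = 1.1250
  age 2: 0.570 × 2.4 = 1.3680
  age 3: 0.456 × 11.6 = 5.2896
  age 4: 0.317 × 8.8 = 2.7896
  age 5: 0.246 × 9.7 = 2.3862
  age 6: 0.205 × 0.7 = 0.1435
R₀ = 1.1250 + 1.3680 + 5.2896 + 2.7896 + 2.3862 + 0.1435 = 13.1019

13.102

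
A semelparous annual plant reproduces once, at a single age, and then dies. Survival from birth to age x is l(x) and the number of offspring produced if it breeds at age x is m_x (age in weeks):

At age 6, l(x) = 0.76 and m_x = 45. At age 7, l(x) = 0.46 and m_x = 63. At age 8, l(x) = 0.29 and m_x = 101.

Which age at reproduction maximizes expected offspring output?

6

Expected offspring if breeding at age x = l(x) × m_x:
  age 6: 0.76 × 45 = 34.200
  age 7: 0.46 × 63 = 28.980
  age 8: 0.29 × 101 = 29.290
Maximum at age 6 (34.200).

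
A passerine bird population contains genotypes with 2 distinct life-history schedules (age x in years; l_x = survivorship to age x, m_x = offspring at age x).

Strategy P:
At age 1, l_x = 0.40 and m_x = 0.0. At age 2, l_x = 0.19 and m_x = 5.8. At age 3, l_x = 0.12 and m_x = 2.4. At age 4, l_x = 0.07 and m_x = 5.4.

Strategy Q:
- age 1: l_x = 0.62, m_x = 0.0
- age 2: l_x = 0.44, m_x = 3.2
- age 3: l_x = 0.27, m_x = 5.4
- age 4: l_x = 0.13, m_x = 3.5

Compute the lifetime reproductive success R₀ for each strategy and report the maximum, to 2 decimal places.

Strategy P: R₀ = 0.40×0.0 + 0.19×5.8 + 0.12×2.4 + 0.07×5.4 = 1.7680
Strategy Q: R₀ = 0.62×0.0 + 0.44×3.2 + 0.27×5.4 + 0.13×3.5 = 3.3210
Highest R₀: strategy Q with 3.3210.

3.32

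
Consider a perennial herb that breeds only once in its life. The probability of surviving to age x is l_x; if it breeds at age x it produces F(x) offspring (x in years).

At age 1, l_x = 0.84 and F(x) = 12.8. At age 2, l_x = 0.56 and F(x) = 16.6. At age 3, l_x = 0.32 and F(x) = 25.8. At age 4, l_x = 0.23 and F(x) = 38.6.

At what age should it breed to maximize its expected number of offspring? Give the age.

1

Expected offspring if breeding at age x = l_x × F(x):
  age 1: 0.84 × 12.8 = 10.752
  age 2: 0.56 × 16.6 = 9.296
  age 3: 0.32 × 25.8 = 8.256
  age 4: 0.23 × 38.6 = 8.878
Maximum at age 1 (10.752).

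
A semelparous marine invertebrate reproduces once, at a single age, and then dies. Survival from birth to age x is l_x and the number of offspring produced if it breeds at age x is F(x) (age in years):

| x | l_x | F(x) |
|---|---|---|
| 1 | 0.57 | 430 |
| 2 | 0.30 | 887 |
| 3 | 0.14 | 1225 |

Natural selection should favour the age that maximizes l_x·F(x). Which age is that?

2

Expected offspring if breeding at age x = l_x × F(x):
  age 1: 0.57 × 430 = 245.100
  age 2: 0.30 × 887 = 266.100
  age 3: 0.14 × 1225 = 171.500
Maximum at age 2 (266.100).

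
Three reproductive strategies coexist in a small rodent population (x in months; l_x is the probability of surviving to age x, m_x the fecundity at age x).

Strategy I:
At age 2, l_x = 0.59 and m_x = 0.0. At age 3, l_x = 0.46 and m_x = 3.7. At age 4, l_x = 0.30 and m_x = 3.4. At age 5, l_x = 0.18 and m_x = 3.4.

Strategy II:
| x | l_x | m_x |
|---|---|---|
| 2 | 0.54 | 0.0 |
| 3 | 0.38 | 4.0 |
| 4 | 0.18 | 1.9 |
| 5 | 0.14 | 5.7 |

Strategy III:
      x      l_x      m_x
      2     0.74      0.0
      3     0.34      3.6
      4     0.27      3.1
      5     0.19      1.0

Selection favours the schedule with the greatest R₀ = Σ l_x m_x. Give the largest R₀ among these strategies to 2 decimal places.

Strategy I: R₀ = 0.59×0.0 + 0.46×3.7 + 0.30×3.4 + 0.18×3.4 = 3.3340
Strategy II: R₀ = 0.54×0.0 + 0.38×4.0 + 0.18×1.9 + 0.14×5.7 = 2.6600
Strategy III: R₀ = 0.74×0.0 + 0.34×3.6 + 0.27×3.1 + 0.19×1.0 = 2.2510
Highest R₀: strategy I with 3.3340.

3.33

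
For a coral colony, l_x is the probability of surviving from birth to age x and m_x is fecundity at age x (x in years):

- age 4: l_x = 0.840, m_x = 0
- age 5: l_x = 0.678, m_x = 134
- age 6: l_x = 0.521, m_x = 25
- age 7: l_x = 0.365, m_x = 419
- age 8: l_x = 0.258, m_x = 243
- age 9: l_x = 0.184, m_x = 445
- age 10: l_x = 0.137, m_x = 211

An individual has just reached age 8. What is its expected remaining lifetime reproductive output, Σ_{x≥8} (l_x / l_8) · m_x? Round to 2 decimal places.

l_8 = 0.258. Conditional survival from age 8 to x is l_x / l_8.
  x=8: (0.258/0.258) × 243 = 243.0000
  x=9: (0.184/0.258) × 445 = 317.3643
  x=10: (0.137/0.258) × 211 = 112.0426
Sum = 243.0000 + 317.3643 + 112.0426 = 672.4070

672.41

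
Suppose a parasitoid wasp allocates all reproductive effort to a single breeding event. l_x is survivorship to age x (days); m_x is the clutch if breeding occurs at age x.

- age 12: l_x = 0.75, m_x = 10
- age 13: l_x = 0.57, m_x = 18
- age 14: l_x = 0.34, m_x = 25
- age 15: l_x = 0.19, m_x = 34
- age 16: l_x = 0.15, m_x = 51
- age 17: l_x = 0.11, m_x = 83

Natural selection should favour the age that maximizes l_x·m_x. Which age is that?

Expected offspring if breeding at age x = l_x × m_x:
  age 12: 0.75 × 10 = 7.500
  age 13: 0.57 × 18 = 10.260
  age 14: 0.34 × 25 = 8.500
  age 15: 0.19 × 34 = 6.460
  age 16: 0.15 × 51 = 7.650
  age 17: 0.11 × 83 = 9.130
Maximum at age 13 (10.260).

13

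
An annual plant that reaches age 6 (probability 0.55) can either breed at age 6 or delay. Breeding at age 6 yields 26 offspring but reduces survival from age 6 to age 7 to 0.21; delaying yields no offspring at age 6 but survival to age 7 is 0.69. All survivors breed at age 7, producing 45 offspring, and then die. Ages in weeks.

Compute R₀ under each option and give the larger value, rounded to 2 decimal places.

breed at age 6: R₀ = 0.55 × (26 + 0.21 × 45) = 0.55 × 35.4500 = 19.4975
delay to age 7: R₀ = 0.55 × (0.69 × 45) = 0.55 × 31.0500 = 17.0775
Higher: breed at age 6 (19.4975).

19.50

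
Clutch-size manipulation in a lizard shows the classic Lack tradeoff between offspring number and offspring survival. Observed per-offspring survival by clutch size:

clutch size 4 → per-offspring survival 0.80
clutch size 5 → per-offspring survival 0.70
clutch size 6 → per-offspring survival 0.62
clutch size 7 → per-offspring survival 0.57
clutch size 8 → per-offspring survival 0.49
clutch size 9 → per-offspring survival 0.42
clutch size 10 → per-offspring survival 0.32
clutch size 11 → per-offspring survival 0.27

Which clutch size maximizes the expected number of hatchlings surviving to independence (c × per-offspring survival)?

7

Expected hatchlings surviving to independence = c × s(c):
  c=4: 4 × 0.80 = 3.200
  c=5: 5 × 0.70 = 3.500
  c=6: 6 × 0.62 = 3.720
  c=7: 7 × 0.57 = 3.990
  c=8: 8 × 0.49 = 3.920
  c=9: 9 × 0.42 = 3.780
  c=10: 10 × 0.32 = 3.200
  c=11: 11 × 0.27 = 2.970
Maximum at c = 7 (3.990 hatchlings surviving to independence).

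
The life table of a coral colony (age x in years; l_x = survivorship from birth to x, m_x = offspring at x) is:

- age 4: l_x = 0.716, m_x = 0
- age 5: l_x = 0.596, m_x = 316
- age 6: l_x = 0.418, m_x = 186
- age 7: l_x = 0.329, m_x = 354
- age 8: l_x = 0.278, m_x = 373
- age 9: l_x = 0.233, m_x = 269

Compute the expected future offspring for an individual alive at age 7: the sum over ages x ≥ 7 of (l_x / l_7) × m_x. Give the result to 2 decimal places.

859.69

l_7 = 0.329. Conditional survival from age 7 to x is l_x / l_7.
  x=7: (0.329/0.329) × 354 = 354.0000
  x=8: (0.278/0.329) × 373 = 315.1793
  x=9: (0.233/0.329) × 269 = 190.5076
Sum = 354.0000 + 315.1793 + 190.5076 = 859.6869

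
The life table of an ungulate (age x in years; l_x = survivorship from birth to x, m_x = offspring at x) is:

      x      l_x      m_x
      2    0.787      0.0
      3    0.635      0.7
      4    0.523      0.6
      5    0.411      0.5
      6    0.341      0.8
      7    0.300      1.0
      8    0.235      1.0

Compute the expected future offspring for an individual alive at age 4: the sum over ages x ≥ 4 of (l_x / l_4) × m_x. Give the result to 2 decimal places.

l_4 = 0.523. Conditional survival from age 4 to x is l_x / l_4.
  x=4: (0.523/0.523) × 0.6 = 0.6000
  x=5: (0.411/0.523) × 0.5 = 0.3929
  x=6: (0.341/0.523) × 0.8 = 0.5216
  x=7: (0.300/0.523) × 1.0 = 0.5736
  x=8: (0.235/0.523) × 1.0 = 0.4493
Sum = 0.6000 + 0.3929 + 0.5216 + 0.5736 + 0.4493 = 2.5375

2.54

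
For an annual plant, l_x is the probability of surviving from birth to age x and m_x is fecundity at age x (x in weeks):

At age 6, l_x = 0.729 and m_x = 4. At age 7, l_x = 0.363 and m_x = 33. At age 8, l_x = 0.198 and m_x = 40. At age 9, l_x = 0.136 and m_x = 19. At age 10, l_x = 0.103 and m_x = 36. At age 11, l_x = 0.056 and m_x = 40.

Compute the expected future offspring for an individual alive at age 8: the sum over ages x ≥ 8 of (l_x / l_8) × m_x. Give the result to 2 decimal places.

83.09

l_8 = 0.198. Conditional survival from age 8 to x is l_x / l_8.
  x=8: (0.198/0.198) × 40 = 40.0000
  x=9: (0.136/0.198) × 19 = 13.0505
  x=10: (0.103/0.198) × 36 = 18.7273
  x=11: (0.056/0.198) × 40 = 11.3131
Sum = 40.0000 + 13.0505 + 18.7273 + 11.3131 = 83.0909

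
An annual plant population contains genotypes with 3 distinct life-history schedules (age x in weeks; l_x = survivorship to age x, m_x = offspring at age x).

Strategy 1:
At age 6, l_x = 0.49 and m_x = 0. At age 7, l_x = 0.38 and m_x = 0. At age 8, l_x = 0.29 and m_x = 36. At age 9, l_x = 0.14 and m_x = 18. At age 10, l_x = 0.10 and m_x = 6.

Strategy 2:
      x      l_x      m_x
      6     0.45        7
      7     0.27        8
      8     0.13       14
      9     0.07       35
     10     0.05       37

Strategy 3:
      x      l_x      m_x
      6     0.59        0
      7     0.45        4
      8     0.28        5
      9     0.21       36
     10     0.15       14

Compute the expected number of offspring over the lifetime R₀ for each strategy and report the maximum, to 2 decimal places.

Strategy 1: R₀ = 0.49×0 + 0.38×0 + 0.29×36 + 0.14×18 + 0.10×6 = 13.5600
Strategy 2: R₀ = 0.45×7 + 0.27×8 + 0.13×14 + 0.07×35 + 0.05×37 = 11.4300
Strategy 3: R₀ = 0.59×0 + 0.45×4 + 0.28×5 + 0.21×36 + 0.15×14 = 12.8600
Highest R₀: strategy 1 with 13.5600.

13.56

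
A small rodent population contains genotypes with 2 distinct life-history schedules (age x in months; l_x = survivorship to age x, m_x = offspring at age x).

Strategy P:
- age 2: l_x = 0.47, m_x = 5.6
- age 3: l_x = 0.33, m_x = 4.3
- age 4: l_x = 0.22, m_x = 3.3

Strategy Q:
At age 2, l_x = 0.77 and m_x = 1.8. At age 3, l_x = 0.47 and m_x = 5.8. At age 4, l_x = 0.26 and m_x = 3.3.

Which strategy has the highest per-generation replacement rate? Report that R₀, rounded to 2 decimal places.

Strategy P: R₀ = 0.47×5.6 + 0.33×4.3 + 0.22×3.3 = 4.7770
Strategy Q: R₀ = 0.77×1.8 + 0.47×5.8 + 0.26×3.3 = 4.9700
Highest R₀: strategy Q with 4.9700.

4.97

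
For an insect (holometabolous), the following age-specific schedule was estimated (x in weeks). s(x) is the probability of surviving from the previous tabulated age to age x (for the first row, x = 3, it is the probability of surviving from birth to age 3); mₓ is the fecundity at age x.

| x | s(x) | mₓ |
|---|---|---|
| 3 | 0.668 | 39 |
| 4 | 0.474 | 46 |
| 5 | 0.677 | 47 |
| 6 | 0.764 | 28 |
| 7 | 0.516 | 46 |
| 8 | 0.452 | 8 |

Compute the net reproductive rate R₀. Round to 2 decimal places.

Survivorship from birth: l_x = s_3·s_4·…·s_x.
  l_3 = 0.66800
  l_4 = 0.31663
  l_5 = 0.21436
  l_6 = 0.16377
  l_7 = 0.08451
  l_8 = 0.03820
R₀ = Σ l_x mₓ:
  age 3: 0.66800 × 39 = 26.0520
  age 4: 0.31663 × 46 = 14.5650
  age 5: 0.21436 × 47 = 10.0749
  age 6: 0.16377 × 28 = 4.5856
  age 7: 0.08451 × 46 = 3.8875
  age 8: 0.03820 × 8 = 0.3056
R₀ = 26.0520 + 14.5650 + 10.0749 + 4.5856 + 3.8875 + 0.3056 = 59.4705

59.47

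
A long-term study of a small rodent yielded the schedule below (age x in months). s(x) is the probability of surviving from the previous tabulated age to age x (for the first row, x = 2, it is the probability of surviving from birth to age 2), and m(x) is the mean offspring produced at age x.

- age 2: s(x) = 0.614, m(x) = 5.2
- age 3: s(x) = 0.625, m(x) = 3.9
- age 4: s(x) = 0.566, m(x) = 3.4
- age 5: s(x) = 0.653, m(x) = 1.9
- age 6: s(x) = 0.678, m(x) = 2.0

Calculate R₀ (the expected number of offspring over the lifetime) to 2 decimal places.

Survivorship from birth: l_x = s_2·s_3·…·s_x.
  l_2 = 0.61400
  l_3 = 0.38375
  l_4 = 0.21720
  l_5 = 0.14183
  l_6 = 0.09616
R₀ = Σ l_x m(x):
  age 2: 0.61400 × 5.2 = 3.1928
  age 3: 0.38375 × 3.9 = 1.4966
  age 4: 0.21720 × 3.4 = 0.7385
  age 5: 0.14183 × 1.9 = 0.2695
  age 6: 0.09616 × 2.0 = 0.1923
R₀ = 3.1928 + 1.4966 + 0.7385 + 0.2695 + 0.1923 = 5.8897

5.89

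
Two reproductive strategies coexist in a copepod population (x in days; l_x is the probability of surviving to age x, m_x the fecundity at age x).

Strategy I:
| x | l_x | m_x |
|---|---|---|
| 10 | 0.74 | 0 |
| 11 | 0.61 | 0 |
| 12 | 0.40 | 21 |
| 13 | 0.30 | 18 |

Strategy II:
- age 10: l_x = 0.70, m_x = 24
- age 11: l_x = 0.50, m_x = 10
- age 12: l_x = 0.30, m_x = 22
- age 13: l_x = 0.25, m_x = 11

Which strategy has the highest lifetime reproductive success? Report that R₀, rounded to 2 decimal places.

Strategy I: R₀ = 0.74×0 + 0.61×0 + 0.40×21 + 0.30×18 = 13.8000
Strategy II: R₀ = 0.70×24 + 0.50×10 + 0.30×22 + 0.25×11 = 31.1500
Highest R₀: strategy II with 31.1500.

31.15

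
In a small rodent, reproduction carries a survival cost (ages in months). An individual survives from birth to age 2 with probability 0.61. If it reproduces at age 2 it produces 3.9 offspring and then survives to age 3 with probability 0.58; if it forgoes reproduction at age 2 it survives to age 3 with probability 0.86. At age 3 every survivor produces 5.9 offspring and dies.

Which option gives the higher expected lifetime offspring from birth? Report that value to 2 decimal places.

breed at age 2: R₀ = 0.61 × (3.9 + 0.58 × 5.9) = 0.61 × 7.3220 = 4.4664
delay to age 3: R₀ = 0.61 × (0.86 × 5.9) = 0.61 × 5.0740 = 3.0951
Higher: breed at age 2 (4.4664).

4.47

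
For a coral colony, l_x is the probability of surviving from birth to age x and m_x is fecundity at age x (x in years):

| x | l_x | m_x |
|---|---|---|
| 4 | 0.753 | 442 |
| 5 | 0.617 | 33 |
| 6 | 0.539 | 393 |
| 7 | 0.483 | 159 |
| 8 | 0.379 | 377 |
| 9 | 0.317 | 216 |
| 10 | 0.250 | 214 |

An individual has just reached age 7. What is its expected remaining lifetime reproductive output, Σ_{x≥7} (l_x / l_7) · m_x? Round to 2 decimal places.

l_7 = 0.483. Conditional survival from age 7 to x is l_x / l_7.
  x=7: (0.483/0.483) × 159 = 159.0000
  x=8: (0.379/0.483) × 377 = 295.8240
  x=9: (0.317/0.483) × 216 = 141.7640
  x=10: (0.250/0.483) × 214 = 110.7660
Sum = 159.0000 + 295.8240 + 141.7640 + 110.7660 = 707.3540

707.35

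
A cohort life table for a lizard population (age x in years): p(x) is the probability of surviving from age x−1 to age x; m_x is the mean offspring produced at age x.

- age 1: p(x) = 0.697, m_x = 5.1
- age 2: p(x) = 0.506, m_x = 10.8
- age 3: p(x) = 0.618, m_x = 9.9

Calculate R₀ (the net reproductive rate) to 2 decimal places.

9.52

Survivorship from birth: l_x = p_1·p_2·…·p_x.
  l_1 = 0.69700
  l_2 = 0.35268
  l_3 = 0.21796
R₀ = Σ l_x m_x:
  age 1: 0.69700 × 5.1 = 3.5547
  age 2: 0.35268 × 10.8 = 3.8089
  age 3: 0.21796 × 9.9 = 2.1578
R₀ = 3.5547 + 3.8089 + 2.1578 = 9.5214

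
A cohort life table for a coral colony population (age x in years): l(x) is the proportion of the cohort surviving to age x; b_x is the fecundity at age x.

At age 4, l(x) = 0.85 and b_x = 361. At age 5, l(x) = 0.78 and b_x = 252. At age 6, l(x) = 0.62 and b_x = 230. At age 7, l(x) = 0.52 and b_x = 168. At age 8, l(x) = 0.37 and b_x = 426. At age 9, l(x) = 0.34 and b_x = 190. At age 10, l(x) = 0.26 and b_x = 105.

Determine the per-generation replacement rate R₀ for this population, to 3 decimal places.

R₀ = Σ l(x) b_x:
  age 4: 0.85 × 361 = 306.8500
  age 5: 0.78 × 252 = 196.5600
  age 6: 0.62 × 230 = 142.6000
  age 7: 0.52 × 168 = 87.3600
  age 8: 0.37 × 426 = 157.6200
  age 9: 0.34 × 190 = 64.6000
  age 10: 0.26 × 105 = 27.3000
R₀ = 306.8500 + 196.5600 + 142.6000 + 87.3600 + 157.6200 + 64.6000 + 27.3000 = 982.8900

982.890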